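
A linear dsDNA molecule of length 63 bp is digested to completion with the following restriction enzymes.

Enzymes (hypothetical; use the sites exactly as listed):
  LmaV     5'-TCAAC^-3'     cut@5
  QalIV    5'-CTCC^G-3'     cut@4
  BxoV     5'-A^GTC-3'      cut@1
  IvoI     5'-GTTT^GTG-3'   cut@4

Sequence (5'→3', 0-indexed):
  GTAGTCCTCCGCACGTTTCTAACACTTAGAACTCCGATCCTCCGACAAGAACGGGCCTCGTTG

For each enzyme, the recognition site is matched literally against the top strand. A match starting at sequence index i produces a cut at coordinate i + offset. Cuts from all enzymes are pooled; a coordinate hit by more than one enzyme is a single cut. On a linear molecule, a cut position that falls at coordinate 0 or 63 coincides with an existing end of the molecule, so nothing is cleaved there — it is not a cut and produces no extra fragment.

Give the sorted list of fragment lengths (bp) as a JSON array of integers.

Per-enzyme occurrences:
  LmaV (TCAAC, off=5): no sites
  QalIV CTCCG/4: at [6, 31, 39] ⇒ [10, 35, 43]
  BxoV AGTC/1: at [2] ⇒ [3]
  IvoI (GTTTGTG, off=4): no sites

All cut coordinates (distinct, sorted): [3, 10, 35, 43]

Fragments:
  [0,3): 3 bp
  [3,10): 7 bp
  [10,35): 25 bp
  [35,43): 8 bp
  [43,63): 20 bp

[3,7,8,20,25]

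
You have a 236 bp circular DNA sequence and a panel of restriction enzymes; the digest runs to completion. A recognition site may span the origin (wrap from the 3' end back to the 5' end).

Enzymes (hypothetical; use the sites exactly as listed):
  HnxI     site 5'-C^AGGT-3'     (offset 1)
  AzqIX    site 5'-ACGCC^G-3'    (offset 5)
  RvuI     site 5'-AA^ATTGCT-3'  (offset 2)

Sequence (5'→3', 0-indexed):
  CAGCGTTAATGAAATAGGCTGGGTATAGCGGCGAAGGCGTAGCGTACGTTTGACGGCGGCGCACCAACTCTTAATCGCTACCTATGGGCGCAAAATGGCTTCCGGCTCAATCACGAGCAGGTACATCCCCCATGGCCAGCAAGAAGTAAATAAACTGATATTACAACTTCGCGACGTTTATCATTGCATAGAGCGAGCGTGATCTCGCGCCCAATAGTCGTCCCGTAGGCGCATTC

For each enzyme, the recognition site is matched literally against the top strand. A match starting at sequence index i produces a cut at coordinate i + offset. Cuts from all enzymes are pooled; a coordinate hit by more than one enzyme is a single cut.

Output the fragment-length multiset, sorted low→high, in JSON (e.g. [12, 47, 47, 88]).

Per-enzyme occurrences:
  HnxI CAGGT/1: at [117] ⇒ [118]
  AzqIX (ACGCCG, off=5): no sites
  RvuI (AAATTGCT, off=2): no sites

Pooled cuts: [118]

Fragments:
  118→118 (wrap): 236-118+118 = 236 bp

[236]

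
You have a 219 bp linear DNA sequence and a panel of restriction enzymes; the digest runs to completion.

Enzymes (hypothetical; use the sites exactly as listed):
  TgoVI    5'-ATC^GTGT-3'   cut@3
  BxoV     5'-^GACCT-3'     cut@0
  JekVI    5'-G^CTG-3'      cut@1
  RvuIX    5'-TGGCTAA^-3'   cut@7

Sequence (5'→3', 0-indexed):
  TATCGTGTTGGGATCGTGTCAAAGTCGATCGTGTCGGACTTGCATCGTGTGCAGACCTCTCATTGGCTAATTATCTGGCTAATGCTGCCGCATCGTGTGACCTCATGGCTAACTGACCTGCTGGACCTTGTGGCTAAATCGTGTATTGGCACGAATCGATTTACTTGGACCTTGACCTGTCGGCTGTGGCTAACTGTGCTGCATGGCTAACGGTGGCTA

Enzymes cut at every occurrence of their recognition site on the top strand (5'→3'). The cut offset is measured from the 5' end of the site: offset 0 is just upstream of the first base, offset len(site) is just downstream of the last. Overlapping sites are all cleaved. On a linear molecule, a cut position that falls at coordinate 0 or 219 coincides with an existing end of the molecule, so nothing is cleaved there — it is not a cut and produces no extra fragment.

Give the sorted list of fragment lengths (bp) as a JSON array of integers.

Scan for sites:
  TgoVI ATCGTGT/3: at [1, 12, 27, 43, 91, 137] ⇒ [4, 15, 30, 46, 94, 140]
  BxoV GACCT/0: at [53, 98, 114, 123, 167, 173] ⇒ [53, 98, 114, 123, 167, 173]
  JekVI GCTG/1: at [83, 119, 182, 197] ⇒ [84, 120, 183, 198]
  RvuIX TGGCTAA/7: at [63, 75, 105, 130, 186, 203] ⇒ [70, 82, 112, 137, 193, 210]

Pooled cuts: [4, 15, 30, 46, 53, 70, 82, 84, 94, 98, 112, 114, 120, 123, 137, 140, 167, 173, 183, 193, 198, 210]

Fragments:
  [0,4): 4 bp
  [4,15): 11 bp
  [15,30): 15 bp
  [30,46): 16 bp
  [46,53): 7 bp
  [53,70): 17 bp
  [70,82): 12 bp
  [82,84): 2 bp
  [84,94): 10 bp
  [94,98): 4 bp
  [98,112): 14 bp
  [112,114): 2 bp
  [114,120): 6 bp
  [120,123): 3 bp
  [123,137): 14 bp
  [137,140): 3 bp
  [140,167): 27 bp
  [167,173): 6 bp
  [173,183): 10 bp
  [183,193): 10 bp
  [193,198): 5 bp
  [198,210): 12 bp
  [210,219): 9 bp

[2,2,3,3,4,4,5,6,6,7,9,10,10,10,11,12,12,14,14,15,16,17,27]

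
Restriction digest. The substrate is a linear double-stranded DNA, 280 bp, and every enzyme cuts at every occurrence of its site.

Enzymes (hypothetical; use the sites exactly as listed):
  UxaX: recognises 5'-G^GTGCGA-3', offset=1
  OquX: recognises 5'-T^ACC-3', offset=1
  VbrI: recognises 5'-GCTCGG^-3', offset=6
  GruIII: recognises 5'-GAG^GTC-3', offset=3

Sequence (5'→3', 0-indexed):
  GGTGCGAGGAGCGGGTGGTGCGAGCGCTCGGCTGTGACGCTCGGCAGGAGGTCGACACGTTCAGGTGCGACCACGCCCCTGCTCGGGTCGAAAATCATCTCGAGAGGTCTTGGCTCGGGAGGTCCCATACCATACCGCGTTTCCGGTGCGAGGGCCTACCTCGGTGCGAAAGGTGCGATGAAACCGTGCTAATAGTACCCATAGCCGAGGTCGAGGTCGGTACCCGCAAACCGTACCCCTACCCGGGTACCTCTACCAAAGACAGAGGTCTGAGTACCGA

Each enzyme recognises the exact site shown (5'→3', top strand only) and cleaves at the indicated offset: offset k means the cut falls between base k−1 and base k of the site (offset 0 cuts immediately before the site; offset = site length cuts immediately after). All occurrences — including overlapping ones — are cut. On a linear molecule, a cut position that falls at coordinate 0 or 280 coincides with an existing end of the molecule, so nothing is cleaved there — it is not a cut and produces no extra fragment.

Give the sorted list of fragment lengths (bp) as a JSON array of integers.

Per-enzyme occurrences:
  UxaX (GGTGCGA, off=1): starts [0, 16, 63, 144, 162, 171] → cuts [1, 17, 64, 145, 163, 172]
  OquX (TACC, off=1): starts [127, 132, 156, 195, 220, 233, 239, 247, 253, 274] → cuts [128, 133, 157, 196, 221, 234, 240, 248, 254, 275]
  VbrI (GCTCGG, off=6): starts [25, 38, 80, 112] → cuts [31, 44, 86, 118]
  GruIII (GAGGTC, off=3): starts [47, 103, 118, 206, 212, 264] → cuts [50, 106, 121, 209, 215, 267]

Pooled cuts: [1, 17, 31, 44, 50, 64, 86, 106, 118, 121, 128, 133, 145, 157, 163, 172, 196, 209, 215, 221, 234, 240, 248, 254, 267, 275]

Fragments:
  [0,1): 1 bp
  [1,17): 16 bp
  [17,31): 14 bp
  [31,44): 13 bp
  [44,50): 6 bp
  [50,64): 14 bp
  [64,86): 22 bp
  [86,106): 20 bp
  [106,118): 12 bp
  [118,121): 3 bp
  [121,128): 7 bp
  [128,133): 5 bp
  [133,145): 12 bp
  [145,157): 12 bp
  [157,163): 6 bp
  [163,172): 9 bp
  [172,196): 24 bp
  [196,209): 13 bp
  [209,215): 6 bp
  [215,221): 6 bp
  [221,234): 13 bp
  [234,240): 6 bp
  [240,248): 8 bp
  [248,254): 6 bp
  [254,267): 13 bp
  [267,275): 8 bp
  [275,280): 5 bp

[1,3,5,5,6,6,6,6,6,6,7,8,8,9,12,12,12,13,13,13,13,14,14,16,20,22,24]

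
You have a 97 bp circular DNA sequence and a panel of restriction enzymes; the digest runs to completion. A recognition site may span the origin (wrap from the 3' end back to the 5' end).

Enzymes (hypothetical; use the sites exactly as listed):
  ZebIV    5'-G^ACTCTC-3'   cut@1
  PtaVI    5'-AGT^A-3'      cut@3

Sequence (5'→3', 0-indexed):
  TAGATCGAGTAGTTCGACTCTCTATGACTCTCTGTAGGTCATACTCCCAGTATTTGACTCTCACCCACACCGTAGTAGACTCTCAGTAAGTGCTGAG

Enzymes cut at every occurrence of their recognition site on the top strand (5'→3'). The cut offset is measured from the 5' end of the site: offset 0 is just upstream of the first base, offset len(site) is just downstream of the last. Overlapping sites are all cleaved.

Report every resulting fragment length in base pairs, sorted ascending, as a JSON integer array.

Scan for sites:
  ZebIV (GACTCTC, off=1): starts [15, 25, 55, 77] → cuts [16, 26, 56, 78]
  PtaVI (AGTA, off=3): starts [7, 48, 73, 84, 95] → cuts [1, 10, 51, 76, 87]

Pooled cuts: [1, 10, 16, 26, 51, 56, 76, 78, 87]

Fragments:
  1→10: 9 bp
  10→16: 6 bp
  16→26: 10 bp
  26→51: 25 bp
  51→56: 5 bp
  56→76: 20 bp
  76→78: 2 bp
  78→87: 9 bp
  87→1 (wrap): 97-87+1 = 11 bp

[2,5,6,9,9,10,11,20,25]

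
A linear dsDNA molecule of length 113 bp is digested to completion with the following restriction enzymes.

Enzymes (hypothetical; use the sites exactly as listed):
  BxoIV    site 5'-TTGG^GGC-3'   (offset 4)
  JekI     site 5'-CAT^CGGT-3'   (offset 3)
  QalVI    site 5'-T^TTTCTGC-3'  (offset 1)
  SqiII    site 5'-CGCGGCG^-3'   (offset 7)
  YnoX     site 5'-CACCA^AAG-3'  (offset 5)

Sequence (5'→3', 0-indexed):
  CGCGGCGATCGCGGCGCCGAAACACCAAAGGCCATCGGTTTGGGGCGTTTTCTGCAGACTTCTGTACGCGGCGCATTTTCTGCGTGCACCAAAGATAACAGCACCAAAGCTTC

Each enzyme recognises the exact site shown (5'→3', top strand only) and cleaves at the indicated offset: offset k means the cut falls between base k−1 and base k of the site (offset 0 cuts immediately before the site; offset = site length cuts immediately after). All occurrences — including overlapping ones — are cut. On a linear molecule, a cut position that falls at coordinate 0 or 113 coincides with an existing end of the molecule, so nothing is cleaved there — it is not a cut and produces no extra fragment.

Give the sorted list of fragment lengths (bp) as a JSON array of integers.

Per-enzyme occurrences:
  BxoIV (TTGGGGC, off=4): starts [39] → cuts [43]
  JekI (CATCGGT, off=3): starts [32] → cuts [35]
  QalVI (TTTTCTGC, off=1): starts [47, 75] → cuts [48, 76]
  SqiII (CGCGGCG, off=7): starts [0, 9, 66] → cuts [7, 16, 73]
  YnoX (CACCAAAG, off=5): starts [22, 86, 101] → cuts [27, 91, 106]

All cut coordinates (distinct, sorted): [7, 16, 27, 35, 43, 48, 73, 76, 91, 106]

Fragment lengths:
  [0,7): 7 bp
  [7,16): 9 bp
  [16,27): 11 bp
  [27,35): 8 bp
  [35,43): 8 bp
  [43,48): 5 bp
  [48,73): 25 bp
  [73,76): 3 bp
  [76,91): 15 bp
  [91,106): 15 bp
  [106,113): 7 bp

[3,5,7,7,8,8,9,11,15,15,25]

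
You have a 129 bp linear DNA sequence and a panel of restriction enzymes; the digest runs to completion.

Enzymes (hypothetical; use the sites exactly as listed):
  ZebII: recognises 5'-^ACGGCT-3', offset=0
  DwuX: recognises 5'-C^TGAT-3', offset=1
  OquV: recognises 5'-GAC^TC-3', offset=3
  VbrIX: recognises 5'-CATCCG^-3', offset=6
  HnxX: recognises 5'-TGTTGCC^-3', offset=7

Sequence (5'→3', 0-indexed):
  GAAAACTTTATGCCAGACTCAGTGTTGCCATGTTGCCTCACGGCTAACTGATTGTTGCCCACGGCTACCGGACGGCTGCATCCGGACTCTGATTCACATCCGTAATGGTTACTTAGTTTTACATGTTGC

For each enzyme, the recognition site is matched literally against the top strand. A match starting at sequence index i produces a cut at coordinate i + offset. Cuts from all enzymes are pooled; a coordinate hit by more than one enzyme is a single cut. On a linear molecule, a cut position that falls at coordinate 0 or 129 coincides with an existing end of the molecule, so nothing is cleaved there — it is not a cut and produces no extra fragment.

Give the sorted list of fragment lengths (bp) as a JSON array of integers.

[1,2,2,3,8,9,11,11,11,13,13,18,27]

Per-enzyme occurrences:
  ZebII ACGGCT/0: at [39, 60, 71] ⇒ [39, 60, 71]
  DwuX CTGAT/1: at [47, 88] ⇒ [48, 89]
  OquV GACTC/3: at [15, 84] ⇒ [18, 87]
  VbrIX CATCCG/6: at [78, 96] ⇒ [84, 102]
  HnxX TGTTGCC/7: at [22, 30, 52] ⇒ [29, 37, 59]

Pooled cuts: [18, 29, 37, 39, 48, 59, 60, 71, 84, 87, 89, 102]

Fragments:
  [0,18): 18 bp
  [18,29): 11 bp
  [29,37): 8 bp
  [37,39): 2 bp
  [39,48): 9 bp
  [48,59): 11 bp
  [59,60): 1 bp
  [60,71): 11 bp
  [71,84): 13 bp
  [84,87): 3 bp
  [87,89): 2 bp
  [89,102): 13 bp
  [102,129): 27 bp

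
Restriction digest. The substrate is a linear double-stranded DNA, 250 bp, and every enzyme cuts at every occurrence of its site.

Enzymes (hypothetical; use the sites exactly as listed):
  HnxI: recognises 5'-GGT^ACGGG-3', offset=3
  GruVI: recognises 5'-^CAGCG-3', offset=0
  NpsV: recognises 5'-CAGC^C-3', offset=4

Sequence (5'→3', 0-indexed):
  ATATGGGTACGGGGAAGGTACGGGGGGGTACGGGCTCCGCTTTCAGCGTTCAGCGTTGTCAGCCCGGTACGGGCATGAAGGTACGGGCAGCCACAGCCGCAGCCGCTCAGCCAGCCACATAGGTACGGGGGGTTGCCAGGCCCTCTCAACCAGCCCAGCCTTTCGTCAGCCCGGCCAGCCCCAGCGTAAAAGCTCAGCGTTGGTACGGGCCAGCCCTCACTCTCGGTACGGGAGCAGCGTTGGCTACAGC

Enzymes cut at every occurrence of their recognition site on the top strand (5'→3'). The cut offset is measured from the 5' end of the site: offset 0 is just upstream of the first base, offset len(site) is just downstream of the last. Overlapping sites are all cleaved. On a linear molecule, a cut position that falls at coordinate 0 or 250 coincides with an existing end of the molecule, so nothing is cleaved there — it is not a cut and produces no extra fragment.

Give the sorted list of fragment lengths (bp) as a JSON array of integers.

Site scan:
  HnxI GGTACGGG/3: at [5, 16, 26, 65, 79, 121, 201, 224] ⇒ [8, 19, 29, 68, 82, 124, 204, 227]
  GruVI CAGCG/0: at [43, 50, 181, 194, 234] ⇒ [43, 50, 181, 194, 234]
  NpsV CAGCC/4: at [59, 87, 93, 99, 107, 111, 150, 155, 166, 175, 210] ⇒ [63, 91, 97, 103, 111, 115, 154, 159, 170, 179, 214]

Pooled cuts: [8, 19, 29, 43, 50, 63, 68, 82, 91, 97, 103, 111, 115, 124, 154, 159, 170, 179, 181, 194, 204, 214, 227, 234]

Fragments:
  [0,8): 8 bp
  [8,19): 11 bp
  [19,29): 10 bp
  [29,43): 14 bp
  [43,50): 7 bp
  [50,63): 13 bp
  [63,68): 5 bp
  [68,82): 14 bp
  [82,91): 9 bp
  [91,97): 6 bp
  [97,103): 6 bp
  [103,111): 8 bp
  [111,115): 4 bp
  [115,124): 9 bp
  [124,154): 30 bp
  [154,159): 5 bp
  [159,170): 11 bp
  [170,179): 9 bp
  [179,181): 2 bp
  [181,194): 13 bp
  [194,204): 10 bp
  [204,214): 10 bp
  [214,227): 13 bp
  [227,234): 7 bp
  [234,250): 16 bp

[2,4,5,5,6,6,7,7,8,8,9,9,9,10,10,10,11,11,13,13,13,14,14,16,30]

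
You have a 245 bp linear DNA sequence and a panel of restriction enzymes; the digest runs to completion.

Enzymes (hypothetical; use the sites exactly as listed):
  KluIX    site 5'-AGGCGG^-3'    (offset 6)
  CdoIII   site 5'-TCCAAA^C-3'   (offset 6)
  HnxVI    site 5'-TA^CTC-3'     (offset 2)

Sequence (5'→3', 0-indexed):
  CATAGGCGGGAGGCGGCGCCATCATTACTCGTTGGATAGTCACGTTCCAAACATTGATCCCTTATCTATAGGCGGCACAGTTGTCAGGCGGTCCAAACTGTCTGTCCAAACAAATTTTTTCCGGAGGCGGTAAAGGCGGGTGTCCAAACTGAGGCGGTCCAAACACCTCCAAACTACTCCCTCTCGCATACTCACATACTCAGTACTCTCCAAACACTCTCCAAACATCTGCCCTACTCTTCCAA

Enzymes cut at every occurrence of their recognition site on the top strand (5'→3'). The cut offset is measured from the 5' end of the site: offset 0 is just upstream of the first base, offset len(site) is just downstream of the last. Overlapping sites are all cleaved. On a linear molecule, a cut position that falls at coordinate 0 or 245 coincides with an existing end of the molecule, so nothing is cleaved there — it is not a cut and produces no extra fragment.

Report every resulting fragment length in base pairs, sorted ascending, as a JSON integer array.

[3,6,6,7,7,8,9,9,9,9,9,9,10,11,11,11,13,14,16,20,24,24]

Per-enzyme occurrences:
  KluIX AGGCGG/6: at [3, 10, 69, 85, 124, 133, 151] ⇒ [9, 16, 75, 91, 130, 139, 157]
  CdoIII TCCAAAC/6: at [45, 91, 104, 142, 157, 167, 208, 219] ⇒ [51, 97, 110, 148, 163, 173, 214, 225]
  HnxVI TACTC/2: at [25, 174, 188, 196, 203, 234] ⇒ [27, 176, 190, 198, 205, 236]

All cut coordinates (distinct, sorted): [9, 16, 27, 51, 75, 91, 97, 110, 130, 139, 148, 157, 163, 173, 176, 190, 198, 205, 214, 225, 236]

Fragment lengths:
  [0,9): 9 bp
  [9,16): 7 bp
  [16,27): 11 bp
  [27,51): 24 bp
  [51,75): 24 bp
  [75,91): 16 bp
  [91,97): 6 bp
  [97,110): 13 bp
  [110,130): 20 bp
  [130,139): 9 bp
  [139,148): 9 bp
  [148,157): 9 bp
  [157,163): 6 bp
  [163,173): 10 bp
  [173,176): 3 bp
  [176,190): 14 bp
  [190,198): 8 bp
  [198,205): 7 bp
  [205,214): 9 bp
  [214,225): 11 bp
  [225,236): 11 bp
  [236,245): 9 bp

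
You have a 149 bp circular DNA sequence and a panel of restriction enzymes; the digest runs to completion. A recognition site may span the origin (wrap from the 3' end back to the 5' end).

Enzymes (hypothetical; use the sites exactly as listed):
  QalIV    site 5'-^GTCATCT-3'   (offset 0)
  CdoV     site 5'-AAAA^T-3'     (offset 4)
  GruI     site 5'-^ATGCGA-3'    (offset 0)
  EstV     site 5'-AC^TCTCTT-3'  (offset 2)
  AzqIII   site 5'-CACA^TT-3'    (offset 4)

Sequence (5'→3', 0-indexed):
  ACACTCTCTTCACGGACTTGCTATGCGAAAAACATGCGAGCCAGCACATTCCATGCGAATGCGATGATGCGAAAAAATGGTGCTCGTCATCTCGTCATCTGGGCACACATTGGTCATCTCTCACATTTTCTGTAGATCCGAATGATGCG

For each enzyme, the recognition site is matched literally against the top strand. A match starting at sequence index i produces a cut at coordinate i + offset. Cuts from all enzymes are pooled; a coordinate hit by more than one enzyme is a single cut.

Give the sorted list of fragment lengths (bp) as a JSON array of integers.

[3,4,6,8,8,8,9,11,11,13,15,16,18,19]

Site scan:
  QalIV (GTCATCT, off=0): starts [85, 93, 112] → cuts [85, 93, 112]
  CdoV (AAAAT, off=4): starts [73] → cuts [77]
  GruI (ATGCGA, off=0): starts [22, 33, 52, 58, 66, 144] → cuts [22, 33, 52, 58, 66, 144]
  EstV (ACTCTCTT, off=2): starts [2] → cuts [4]
  AzqIII (CACATT, off=4): starts [44, 105, 121] → cuts [48, 109, 125]

All cut coordinates (distinct, sorted): [4, 22, 33, 48, 52, 58, 66, 77, 85, 93, 109, 112, 125, 144]

Fragment lengths:
  4→22: 18 bp
  22→33: 11 bp
  33→48: 15 bp
  48→52: 4 bp
  52→58: 6 bp
  58→66: 8 bp
  66→77: 11 bp
  77→85: 8 bp
  85→93: 8 bp
  93→109: 16 bp
  109→112: 3 bp
  112→125: 13 bp
  125→144: 19 bp
  144→4 (wrap): 149-144+4 = 9 bp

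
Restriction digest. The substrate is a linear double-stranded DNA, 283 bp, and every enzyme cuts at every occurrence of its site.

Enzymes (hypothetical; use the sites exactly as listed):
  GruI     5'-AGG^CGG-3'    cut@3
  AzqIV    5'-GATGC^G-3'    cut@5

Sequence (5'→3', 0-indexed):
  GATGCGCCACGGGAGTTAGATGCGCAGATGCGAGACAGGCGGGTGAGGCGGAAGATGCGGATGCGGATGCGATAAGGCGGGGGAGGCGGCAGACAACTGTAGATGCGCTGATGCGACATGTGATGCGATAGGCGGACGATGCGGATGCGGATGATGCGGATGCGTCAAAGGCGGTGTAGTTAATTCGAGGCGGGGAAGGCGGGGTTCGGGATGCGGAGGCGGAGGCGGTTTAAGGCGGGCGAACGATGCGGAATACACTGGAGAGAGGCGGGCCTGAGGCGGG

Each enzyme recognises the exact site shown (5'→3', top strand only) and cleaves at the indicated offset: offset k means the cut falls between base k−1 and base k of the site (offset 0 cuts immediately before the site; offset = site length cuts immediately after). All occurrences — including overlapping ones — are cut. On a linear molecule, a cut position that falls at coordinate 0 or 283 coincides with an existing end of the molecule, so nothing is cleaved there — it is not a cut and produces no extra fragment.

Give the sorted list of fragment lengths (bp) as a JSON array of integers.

Site scan:
  GruI AGGCGG/3: at [36, 45, 74, 83, 129, 168, 187, 196, 216, 222, 232, 265, 276] ⇒ [39, 48, 77, 86, 132, 171, 190, 199, 219, 225, 235, 268, 279]
  AzqIV GATGCG/5: at [0, 18, 26, 53, 59, 65, 101, 109, 121, 137, 143, 152, 158, 209, 244] ⇒ [5, 23, 31, 58, 64, 70, 106, 114, 126, 142, 148, 157, 163, 214, 249]

Pooled cuts: [5, 23, 31, 39, 48, 58, 64, 70, 77, 86, 106, 114, 126, 132, 142, 148, 157, 163, 171, 190, 199, 214, 219, 225, 235, 249, 268, 279]

Fragments:
  [0,5): 5 bp
  [5,23): 18 bp
  [23,31): 8 bp
  [31,39): 8 bp
  [39,48): 9 bp
  [48,58): 10 bp
  [58,64): 6 bp
  [64,70): 6 bp
  [70,77): 7 bp
  [77,86): 9 bp
  [86,106): 20 bp
  [106,114): 8 bp
  [114,126): 12 bp
  [126,132): 6 bp
  [132,142): 10 bp
  [142,148): 6 bp
  [148,157): 9 bp
  [157,163): 6 bp
  [163,171): 8 bp
  [171,190): 19 bp
  [190,199): 9 bp
  [199,214): 15 bp
  [214,219): 5 bp
  [219,225): 6 bp
  [225,235): 10 bp
  [235,249): 14 bp
  [249,268): 19 bp
  [268,279): 11 bp
  [279,283): 4 bp

[4,5,5,6,6,6,6,6,6,7,8,8,8,8,9,9,9,9,10,10,10,11,12,14,15,18,19,19,20]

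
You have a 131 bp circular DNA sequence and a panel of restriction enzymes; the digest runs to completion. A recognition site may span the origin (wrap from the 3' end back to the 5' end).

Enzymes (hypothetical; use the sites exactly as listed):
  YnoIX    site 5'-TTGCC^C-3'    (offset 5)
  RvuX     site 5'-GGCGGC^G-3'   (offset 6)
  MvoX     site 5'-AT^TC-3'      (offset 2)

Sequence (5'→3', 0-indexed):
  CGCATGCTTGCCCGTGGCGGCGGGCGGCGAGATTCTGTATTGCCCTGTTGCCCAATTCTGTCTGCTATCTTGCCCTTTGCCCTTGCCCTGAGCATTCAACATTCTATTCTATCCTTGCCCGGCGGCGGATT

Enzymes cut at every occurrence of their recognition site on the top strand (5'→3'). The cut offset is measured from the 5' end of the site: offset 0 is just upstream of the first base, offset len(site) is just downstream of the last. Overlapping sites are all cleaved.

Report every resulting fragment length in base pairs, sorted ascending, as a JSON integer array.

Site scan:
  YnoIX (TTGCCC, off=5): starts [7, 39, 47, 69, 76, 82, 114] → cuts [12, 44, 52, 74, 81, 87, 119]
  RvuX (GGCGGCG, off=6): starts [15, 22, 120] → cuts [21, 28, 126]
  MvoX (ATTC, off=2): starts [31, 54, 93, 100, 105, 128] → cuts [33, 56, 95, 102, 107, 130]

Pooled cuts: [12, 21, 28, 33, 44, 52, 56, 74, 81, 87, 95, 102, 107, 119, 126, 130]

Fragment lengths:
  12→21: 9 bp
  21→28: 7 bp
  28→33: 5 bp
  33→44: 11 bp
  44→52: 8 bp
  52→56: 4 bp
  56→74: 18 bp
  74→81: 7 bp
  81→87: 6 bp
  87→95: 8 bp
  95→102: 7 bp
  102→107: 5 bp
  107→119: 12 bp
  119→126: 7 bp
  126→130: 4 bp
  130→12 (wrap): 131-130+12 = 13 bp

[4,4,5,5,6,7,7,7,7,8,8,9,11,12,13,18]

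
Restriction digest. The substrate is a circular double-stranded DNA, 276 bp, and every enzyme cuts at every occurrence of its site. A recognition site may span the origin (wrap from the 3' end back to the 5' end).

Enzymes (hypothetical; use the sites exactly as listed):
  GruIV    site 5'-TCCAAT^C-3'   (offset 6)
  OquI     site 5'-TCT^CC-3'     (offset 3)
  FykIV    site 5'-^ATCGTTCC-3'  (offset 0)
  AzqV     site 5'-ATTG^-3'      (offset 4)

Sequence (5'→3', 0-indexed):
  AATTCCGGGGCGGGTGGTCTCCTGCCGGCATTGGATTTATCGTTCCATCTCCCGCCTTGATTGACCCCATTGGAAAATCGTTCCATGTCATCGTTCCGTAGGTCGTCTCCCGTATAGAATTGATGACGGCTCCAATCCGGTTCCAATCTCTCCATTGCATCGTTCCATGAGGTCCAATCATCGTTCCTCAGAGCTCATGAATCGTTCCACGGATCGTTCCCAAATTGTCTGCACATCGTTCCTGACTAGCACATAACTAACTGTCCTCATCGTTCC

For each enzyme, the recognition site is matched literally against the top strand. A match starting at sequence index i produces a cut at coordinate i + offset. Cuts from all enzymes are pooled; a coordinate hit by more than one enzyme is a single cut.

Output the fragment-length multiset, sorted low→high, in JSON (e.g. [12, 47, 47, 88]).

Site scan:
  GruIV (TCCAATC, off=6): starts [130, 141, 172] → cuts [136, 147, 178]
  OquI (TCTCC, off=3): starts [17, 47, 105, 148] → cuts [20, 50, 108, 151]
  FykIV (ATCGTTCC, off=0): starts [38, 76, 89, 158, 179, 200, 212, 234, 268] → cuts [38, 76, 89, 158, 179, 200, 212, 234, 268]
  AzqV (ATTG, off=4): starts [29, 59, 68, 118, 153, 223] → cuts [33, 63, 72, 122, 157, 227]

Pooled cuts: [20, 33, 38, 50, 63, 72, 76, 89, 108, 122, 136, 147, 151, 157, 158, 178, 179, 200, 212, 227, 234, 268]

Fragment lengths:
  20→33: 13 bp
  33→38: 5 bp
  38→50: 12 bp
  50→63: 13 bp
  63→72: 9 bp
  72→76: 4 bp
  76→89: 13 bp
  89→108: 19 bp
  108→122: 14 bp
  122→136: 14 bp
  136→147: 11 bp
  147→151: 4 bp
  151→157: 6 bp
  157→158: 1 bp
  158→178: 20 bp
  178→179: 1 bp
  179→200: 21 bp
  200→212: 12 bp
  212→227: 15 bp
  227→234: 7 bp
  234→268: 34 bp
  268→20 (wrap): 276-268+20 = 28 bp

[1,1,4,4,5,6,7,9,11,12,12,13,13,13,14,14,15,19,20,21,28,34]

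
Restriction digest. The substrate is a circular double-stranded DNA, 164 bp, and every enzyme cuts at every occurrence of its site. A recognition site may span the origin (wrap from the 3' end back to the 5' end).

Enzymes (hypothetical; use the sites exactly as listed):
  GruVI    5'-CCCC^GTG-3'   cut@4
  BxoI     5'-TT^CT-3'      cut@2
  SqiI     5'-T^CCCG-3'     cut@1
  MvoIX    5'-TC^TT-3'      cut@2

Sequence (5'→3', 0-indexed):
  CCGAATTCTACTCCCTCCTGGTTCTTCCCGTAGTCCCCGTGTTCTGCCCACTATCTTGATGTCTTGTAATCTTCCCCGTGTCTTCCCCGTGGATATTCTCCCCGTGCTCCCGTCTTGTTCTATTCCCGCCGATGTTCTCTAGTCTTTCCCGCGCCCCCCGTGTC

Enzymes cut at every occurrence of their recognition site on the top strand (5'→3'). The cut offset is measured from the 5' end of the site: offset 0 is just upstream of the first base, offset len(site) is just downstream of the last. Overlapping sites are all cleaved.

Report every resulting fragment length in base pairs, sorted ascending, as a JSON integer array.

Site scan:
  GruVI (CCCCGTG, off=4): starts [34, 73, 84, 99, 155] → cuts [38, 77, 88, 103, 159]
  BxoI (TTCT, off=2): starts [5, 21, 41, 95, 117, 134] → cuts [7, 23, 43, 97, 119, 136]
  SqiI (TCCCG, off=1): starts [25, 107, 123, 146, 162] → cuts [26, 108, 124, 147, 163]
  MvoIX (TCTT, off=2): starts [22, 53, 61, 69, 80, 112, 142] → cuts [24, 55, 63, 71, 82, 114, 144]

Pooled cuts: [7, 23, 24, 26, 38, 43, 55, 63, 71, 77, 82, 88, 97, 103, 108, 114, 119, 124, 136, 144, 147, 159, 163]

Fragment lengths:
  7→23: 16 bp
  23→24: 1 bp
  24→26: 2 bp
  26→38: 12 bp
  38→43: 5 bp
  43→55: 12 bp
  55→63: 8 bp
  63→71: 8 bp
  71→77: 6 bp
  77→82: 5 bp
  82→88: 6 bp
  88→97: 9 bp
  97→103: 6 bp
  103→108: 5 bp
  108→114: 6 bp
  114→119: 5 bp
  119→124: 5 bp
  124→136: 12 bp
  136→144: 8 bp
  144→147: 3 bp
  147→159: 12 bp
  159→163: 4 bp
  163→7 (wrap): 164-163+7 = 8 bp

[1,2,3,4,5,5,5,5,5,6,6,6,6,8,8,8,8,9,12,12,12,12,16]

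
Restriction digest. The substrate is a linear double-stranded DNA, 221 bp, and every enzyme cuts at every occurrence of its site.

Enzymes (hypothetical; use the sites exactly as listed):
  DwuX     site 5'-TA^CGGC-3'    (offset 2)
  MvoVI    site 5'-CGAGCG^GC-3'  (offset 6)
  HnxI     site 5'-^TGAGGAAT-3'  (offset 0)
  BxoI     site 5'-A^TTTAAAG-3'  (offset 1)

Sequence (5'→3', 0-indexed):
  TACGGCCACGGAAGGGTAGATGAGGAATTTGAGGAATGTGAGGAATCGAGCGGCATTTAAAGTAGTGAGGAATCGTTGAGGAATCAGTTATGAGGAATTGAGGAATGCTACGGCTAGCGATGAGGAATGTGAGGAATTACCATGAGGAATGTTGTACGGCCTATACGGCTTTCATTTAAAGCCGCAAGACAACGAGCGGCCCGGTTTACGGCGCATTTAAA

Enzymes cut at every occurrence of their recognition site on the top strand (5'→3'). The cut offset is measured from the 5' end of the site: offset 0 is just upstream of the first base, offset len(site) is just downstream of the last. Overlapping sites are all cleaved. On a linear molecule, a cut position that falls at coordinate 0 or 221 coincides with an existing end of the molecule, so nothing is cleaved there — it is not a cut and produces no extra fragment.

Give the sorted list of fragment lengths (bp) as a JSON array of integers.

Site scan:
  DwuX (TACGGC, off=2): starts [0, 108, 154, 163, 206] → cuts [2, 110, 156, 165, 208]
  MvoVI (CGAGCGGC, off=6): starts [46, 192] → cuts [52, 198]
  HnxI (TGAGGAAT, off=0): starts [20, 29, 38, 65, 76, 90, 98, 120, 129, 142] → cuts [20, 29, 38, 65, 76, 90, 98, 120, 129, 142]
  BxoI (ATTTAAAG, off=1): starts [54, 173] → cuts [55, 174]

Pooled cuts: [2, 20, 29, 38, 52, 55, 65, 76, 90, 98, 110, 120, 129, 142, 156, 165, 174, 198, 208]

Fragment lengths:
  [0,2): 2 bp
  [2,20): 18 bp
  [20,29): 9 bp
  [29,38): 9 bp
  [38,52): 14 bp
  [52,55): 3 bp
  [55,65): 10 bp
  [65,76): 11 bp
  [76,90): 14 bp
  [90,98): 8 bp
  [98,110): 12 bp
  [110,120): 10 bp
  [120,129): 9 bp
  [129,142): 13 bp
  [142,156): 14 bp
  [156,165): 9 bp
  [165,174): 9 bp
  [174,198): 24 bp
  [198,208): 10 bp
  [208,221): 13 bp

[2,3,8,9,9,9,9,9,10,10,10,11,12,13,13,14,14,14,18,24]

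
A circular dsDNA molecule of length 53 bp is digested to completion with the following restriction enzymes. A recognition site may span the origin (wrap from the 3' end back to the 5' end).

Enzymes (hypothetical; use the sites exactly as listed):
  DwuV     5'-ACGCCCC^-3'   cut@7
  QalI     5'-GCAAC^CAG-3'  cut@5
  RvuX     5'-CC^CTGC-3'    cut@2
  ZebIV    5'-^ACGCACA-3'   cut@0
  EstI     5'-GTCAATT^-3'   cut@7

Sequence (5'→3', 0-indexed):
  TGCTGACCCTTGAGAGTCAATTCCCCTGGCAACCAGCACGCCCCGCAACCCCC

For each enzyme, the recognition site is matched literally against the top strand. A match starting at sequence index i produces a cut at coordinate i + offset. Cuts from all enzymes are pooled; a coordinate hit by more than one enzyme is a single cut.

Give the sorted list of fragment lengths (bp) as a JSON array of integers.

[8,11,11,23]

Per-enzyme occurrences:
  DwuV ACGCCCC/7: at [37] ⇒ [44]
  QalI GCAACCAG/5: at [28] ⇒ [33]
  RvuX CCCTGC/2: at [50] ⇒ [52]
  ZebIV (ACGCACA, off=0): no sites
  EstI GTCAATT/7: at [15] ⇒ [22]

All cut coordinates (distinct, sorted): [22, 33, 44, 52]

Fragments:
  22→33: 11 bp
  33→44: 11 bp
  44→52: 8 bp
  52→22 (wrap): 53-52+22 = 23 bp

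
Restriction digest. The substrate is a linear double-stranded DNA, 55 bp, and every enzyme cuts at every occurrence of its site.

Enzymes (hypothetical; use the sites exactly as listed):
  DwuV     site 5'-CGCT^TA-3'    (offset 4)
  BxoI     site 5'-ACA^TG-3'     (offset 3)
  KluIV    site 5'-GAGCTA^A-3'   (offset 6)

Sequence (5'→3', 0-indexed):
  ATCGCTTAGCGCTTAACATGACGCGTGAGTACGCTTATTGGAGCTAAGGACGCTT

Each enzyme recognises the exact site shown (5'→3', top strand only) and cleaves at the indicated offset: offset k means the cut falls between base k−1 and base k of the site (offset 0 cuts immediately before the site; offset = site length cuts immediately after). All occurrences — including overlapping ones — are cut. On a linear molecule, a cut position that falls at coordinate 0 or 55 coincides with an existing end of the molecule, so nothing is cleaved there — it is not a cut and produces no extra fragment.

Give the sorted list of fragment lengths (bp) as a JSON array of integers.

Per-enzyme occurrences:
  DwuV CGCTTA/4: at [2, 9, 31] ⇒ [6, 13, 35]
  BxoI ACATG/3: at [15] ⇒ [18]
  KluIV GAGCTAA/6: at [40] ⇒ [46]

Pooled cuts: [6, 13, 18, 35, 46]

Fragments:
  [0,6): 6 bp
  [6,13): 7 bp
  [13,18): 5 bp
  [18,35): 17 bp
  [35,46): 11 bp
  [46,55): 9 bp

[5,6,7,9,11,17]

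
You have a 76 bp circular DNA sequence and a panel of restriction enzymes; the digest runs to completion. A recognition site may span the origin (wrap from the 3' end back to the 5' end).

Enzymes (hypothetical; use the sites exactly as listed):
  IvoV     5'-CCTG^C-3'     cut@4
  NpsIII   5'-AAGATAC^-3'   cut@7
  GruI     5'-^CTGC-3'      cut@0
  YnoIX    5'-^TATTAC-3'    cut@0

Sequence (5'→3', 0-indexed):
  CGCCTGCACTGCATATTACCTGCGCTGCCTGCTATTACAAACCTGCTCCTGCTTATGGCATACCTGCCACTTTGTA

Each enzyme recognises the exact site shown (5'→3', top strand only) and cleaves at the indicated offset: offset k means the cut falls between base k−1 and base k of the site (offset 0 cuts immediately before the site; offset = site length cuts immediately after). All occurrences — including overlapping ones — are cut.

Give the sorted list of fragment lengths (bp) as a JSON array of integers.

[1,2,2,3,3,3,3,3,3,3,4,5,6,10,12,13]

Site scan:
  IvoV (CCTGC, off=4): starts [2, 18, 27, 41, 47, 62] → cuts [6, 22, 31, 45, 51, 66]
  NpsIII (AAGATAC, off=7): no sites
  GruI (CTGC, off=0): starts [3, 8, 19, 24, 28, 42, 48, 63] → cuts [3, 8, 19, 24, 28, 42, 48, 63]
  YnoIX (TATTAC, off=0): starts [13, 32] → cuts [13, 32]

All cut coordinates (distinct, sorted): [3, 6, 8, 13, 19, 22, 24, 28, 31, 32, 42, 45, 48, 51, 63, 66]

Fragments:
  3→6: 3 bp
  6→8: 2 bp
  8→13: 5 bp
  13→19: 6 bp
  19→22: 3 bp
  22→24: 2 bp
  24→28: 4 bp
  28→31: 3 bp
  31→32: 1 bp
  32→42: 10 bp
  42→45: 3 bp
  45→48: 3 bp
  48→51: 3 bp
  51→63: 12 bp
  63→66: 3 bp
  66→3 (wrap): 76-66+3 = 13 bp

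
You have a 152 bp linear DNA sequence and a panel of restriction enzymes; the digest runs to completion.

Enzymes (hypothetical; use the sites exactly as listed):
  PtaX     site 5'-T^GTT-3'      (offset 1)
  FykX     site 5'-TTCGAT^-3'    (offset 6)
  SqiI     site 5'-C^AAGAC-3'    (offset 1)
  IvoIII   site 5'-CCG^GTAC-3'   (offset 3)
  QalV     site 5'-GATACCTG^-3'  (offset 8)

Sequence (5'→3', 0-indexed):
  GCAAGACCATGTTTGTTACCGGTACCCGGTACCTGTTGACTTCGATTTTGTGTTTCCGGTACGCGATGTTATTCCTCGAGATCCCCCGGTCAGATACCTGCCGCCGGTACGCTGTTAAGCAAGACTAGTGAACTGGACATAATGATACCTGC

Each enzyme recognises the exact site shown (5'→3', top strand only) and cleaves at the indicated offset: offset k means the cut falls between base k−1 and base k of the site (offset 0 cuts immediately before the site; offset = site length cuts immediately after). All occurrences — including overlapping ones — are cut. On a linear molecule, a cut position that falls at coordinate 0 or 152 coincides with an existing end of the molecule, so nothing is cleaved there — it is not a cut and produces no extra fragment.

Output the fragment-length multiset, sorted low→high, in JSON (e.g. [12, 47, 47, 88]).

[1,2,4,5,6,6,7,7,7,7,7,8,9,12,31,33]

Site scan:
  PtaX (TGTT, off=1): starts [9, 13, 33, 50, 66, 112] → cuts [10, 14, 34, 51, 67, 113]
  FykX (TTCGAT, off=6): starts [40] → cuts [46]
  SqiI (CAAGAC, off=1): starts [1, 119] → cuts [2, 120]
  IvoIII (CCGGTAC, off=3): starts [18, 25, 55, 103] → cuts [21, 28, 58, 106]
  QalV (GATACCTG, off=8): starts [92, 143] → cuts [100, 151]

Pooled cuts: [2, 10, 14, 21, 28, 34, 46, 51, 58, 67, 100, 106, 113, 120, 151]

Fragment lengths:
  [0,2): 2 bp
  [2,10): 8 bp
  [10,14): 4 bp
  [14,21): 7 bp
  [21,28): 7 bp
  [28,34): 6 bp
  [34,46): 12 bp
  [46,51): 5 bp
  [51,58): 7 bp
  [58,67): 9 bp
  [67,100): 33 bp
  [100,106): 6 bp
  [106,113): 7 bp
  [113,120): 7 bp
  [120,151): 31 bp
  [151,152): 1 bp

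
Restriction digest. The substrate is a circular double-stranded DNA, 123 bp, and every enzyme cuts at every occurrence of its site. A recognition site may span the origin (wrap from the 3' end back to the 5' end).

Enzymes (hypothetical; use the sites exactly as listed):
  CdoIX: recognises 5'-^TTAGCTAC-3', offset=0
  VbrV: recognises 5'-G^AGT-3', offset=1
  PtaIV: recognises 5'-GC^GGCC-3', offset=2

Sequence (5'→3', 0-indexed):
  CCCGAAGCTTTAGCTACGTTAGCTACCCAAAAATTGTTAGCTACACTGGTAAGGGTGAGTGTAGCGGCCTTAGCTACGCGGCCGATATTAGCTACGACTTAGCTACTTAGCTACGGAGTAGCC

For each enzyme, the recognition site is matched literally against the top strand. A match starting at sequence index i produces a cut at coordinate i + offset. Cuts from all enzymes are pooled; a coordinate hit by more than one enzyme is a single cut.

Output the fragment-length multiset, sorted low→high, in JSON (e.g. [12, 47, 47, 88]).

Scan for sites:
  CdoIX TTAGCTAC/0: at [9, 18, 36, 69, 87, 98, 106] ⇒ [9, 18, 36, 69, 87, 98, 106]
  VbrV GAGT/1: at [56, 115] ⇒ [57, 116]
  PtaIV GCGGCC/2: at [63, 77] ⇒ [65, 79]

Pooled cuts: [9, 18, 36, 57, 65, 69, 79, 87, 98, 106, 116]

Fragments:
  9→18: 9 bp
  18→36: 18 bp
  36→57: 21 bp
  57→65: 8 bp
  65→69: 4 bp
  69→79: 10 bp
  79→87: 8 bp
  87→98: 11 bp
  98→106: 8 bp
  106→116: 10 bp
  116→9 (wrap): 123-116+9 = 16 bp

[4,8,8,8,9,10,10,11,16,18,21]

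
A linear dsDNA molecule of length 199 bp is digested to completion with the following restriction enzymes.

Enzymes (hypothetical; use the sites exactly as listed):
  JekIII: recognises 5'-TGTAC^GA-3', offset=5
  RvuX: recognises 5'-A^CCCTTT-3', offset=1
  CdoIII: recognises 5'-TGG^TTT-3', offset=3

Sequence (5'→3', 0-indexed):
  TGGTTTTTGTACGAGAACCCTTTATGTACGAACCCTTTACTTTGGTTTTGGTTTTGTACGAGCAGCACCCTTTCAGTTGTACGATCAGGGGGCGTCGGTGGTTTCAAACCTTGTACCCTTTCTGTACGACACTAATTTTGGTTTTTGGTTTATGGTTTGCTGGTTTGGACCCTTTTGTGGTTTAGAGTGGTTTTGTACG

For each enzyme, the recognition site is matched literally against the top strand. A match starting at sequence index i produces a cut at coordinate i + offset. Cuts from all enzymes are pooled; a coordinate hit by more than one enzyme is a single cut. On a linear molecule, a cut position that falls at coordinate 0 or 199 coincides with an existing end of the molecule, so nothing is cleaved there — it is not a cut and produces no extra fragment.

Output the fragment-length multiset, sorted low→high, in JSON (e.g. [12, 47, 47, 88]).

[3,3,5,6,6,7,7,8,8,8,9,9,10,11,12,12,13,14,14,15,19]

Site scan:
  JekIII (TGTACGA, off=5): starts [7, 24, 54, 77, 122] → cuts [12, 29, 59, 82, 127]
  RvuX (ACCCTTT, off=1): starts [16, 31, 66, 114, 168] → cuts [17, 32, 67, 115, 169]
  CdoIII (TGGTTT, off=3): starts [0, 42, 48, 98, 138, 145, 152, 160, 177, 187] → cuts [3, 45, 51, 101, 141, 148, 155, 163, 180, 190]

Pooled cuts: [3, 12, 17, 29, 32, 45, 51, 59, 67, 82, 101, 115, 127, 141, 148, 155, 163, 169, 180, 190]

Fragment lengths:
  [0,3): 3 bp
  [3,12): 9 bp
  [12,17): 5 bp
  [17,29): 12 bp
  [29,32): 3 bp
  [32,45): 13 bp
  [45,51): 6 bp
  [51,59): 8 bp
  [59,67): 8 bp
  [67,82): 15 bp
  [82,101): 19 bp
  [101,115): 14 bp
  [115,127): 12 bp
  [127,141): 14 bp
  [141,148): 7 bp
  [148,155): 7 bp
  [155,163): 8 bp
  [163,169): 6 bp
  [169,180): 11 bp
  [180,190): 10 bp
  [190,199): 9 bp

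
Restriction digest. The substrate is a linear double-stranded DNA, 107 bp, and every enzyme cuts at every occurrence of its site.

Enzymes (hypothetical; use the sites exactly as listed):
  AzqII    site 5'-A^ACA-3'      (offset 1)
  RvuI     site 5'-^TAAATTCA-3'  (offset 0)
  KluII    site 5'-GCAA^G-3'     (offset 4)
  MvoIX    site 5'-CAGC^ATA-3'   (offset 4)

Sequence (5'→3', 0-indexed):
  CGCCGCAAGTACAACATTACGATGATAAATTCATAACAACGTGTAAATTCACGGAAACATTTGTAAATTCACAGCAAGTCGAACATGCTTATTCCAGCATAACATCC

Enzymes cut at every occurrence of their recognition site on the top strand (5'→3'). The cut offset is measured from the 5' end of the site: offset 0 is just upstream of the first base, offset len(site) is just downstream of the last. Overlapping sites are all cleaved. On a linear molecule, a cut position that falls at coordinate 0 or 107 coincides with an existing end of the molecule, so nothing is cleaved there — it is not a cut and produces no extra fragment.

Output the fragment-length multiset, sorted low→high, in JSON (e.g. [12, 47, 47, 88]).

Site scan:
  AzqII (AACA, off=1): starts [12, 34, 55, 81, 100] → cuts [13, 35, 56, 82, 101]
  RvuI (TAAATTCA, off=0): starts [25, 43, 63] → cuts [25, 43, 63]
  KluII (GCAAG, off=4): starts [4, 73] → cuts [8, 77]
  MvoIX (CAGCATA, off=4): starts [94] → cuts [98]

Pooled cuts: [8, 13, 25, 35, 43, 56, 63, 77, 82, 98, 101]

Fragment lengths:
  [0,8): 8 bp
  [8,13): 5 bp
  [13,25): 12 bp
  [25,35): 10 bp
  [35,43): 8 bp
  [43,56): 13 bp
  [56,63): 7 bp
  [63,77): 14 bp
  [77,82): 5 bp
  [82,98): 16 bp
  [98,101): 3 bp
  [101,107): 6 bp

[3,5,5,6,7,8,8,10,12,13,14,16]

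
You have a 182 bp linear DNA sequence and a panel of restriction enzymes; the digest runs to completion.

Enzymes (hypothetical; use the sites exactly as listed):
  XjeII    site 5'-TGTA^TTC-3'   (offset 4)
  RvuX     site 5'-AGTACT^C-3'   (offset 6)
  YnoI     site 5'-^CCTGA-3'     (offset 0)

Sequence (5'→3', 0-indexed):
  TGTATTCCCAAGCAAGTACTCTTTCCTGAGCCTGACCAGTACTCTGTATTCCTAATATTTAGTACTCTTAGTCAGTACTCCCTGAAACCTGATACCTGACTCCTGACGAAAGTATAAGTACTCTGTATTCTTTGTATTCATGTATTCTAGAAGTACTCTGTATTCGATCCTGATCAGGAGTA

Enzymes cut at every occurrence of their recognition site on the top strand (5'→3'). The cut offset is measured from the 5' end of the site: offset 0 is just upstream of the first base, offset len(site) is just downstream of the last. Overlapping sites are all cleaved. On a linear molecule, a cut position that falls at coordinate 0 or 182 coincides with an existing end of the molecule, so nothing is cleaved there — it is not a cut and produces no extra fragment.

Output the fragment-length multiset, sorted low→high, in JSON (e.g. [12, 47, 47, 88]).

[1,4,4,5,5,5,6,6,7,7,7,8,9,13,13,13,14,16,18,21]

Site scan:
  XjeII (TGTATTC, off=4): starts [0, 44, 123, 132, 140, 158] → cuts [4, 48, 127, 136, 144, 162]
  RvuX (AGTACTC, off=6): starts [14, 37, 60, 73, 116, 151] → cuts [20, 43, 66, 79, 122, 157]
  YnoI (CCTGA, off=0): starts [24, 30, 80, 87, 94, 101, 168] → cuts [24, 30, 80, 87, 94, 101, 168]

Pooled cuts: [4, 20, 24, 30, 43, 48, 66, 79, 80, 87, 94, 101, 122, 127, 136, 144, 157, 162, 168]

Fragment lengths:
  [0,4): 4 bp
  [4,20): 16 bp
  [20,24): 4 bp
  [24,30): 6 bp
  [30,43): 13 bp
  [43,48): 5 bp
  [48,66): 18 bp
  [66,79): 13 bp
  [79,80): 1 bp
  [80,87): 7 bp
  [87,94): 7 bp
  [94,101): 7 bp
  [101,122): 21 bp
  [122,127): 5 bp
  [127,136): 9 bp
  [136,144): 8 bp
  [144,157): 13 bp
  [157,162): 5 bp
  [162,168): 6 bp
  [168,182): 14 bp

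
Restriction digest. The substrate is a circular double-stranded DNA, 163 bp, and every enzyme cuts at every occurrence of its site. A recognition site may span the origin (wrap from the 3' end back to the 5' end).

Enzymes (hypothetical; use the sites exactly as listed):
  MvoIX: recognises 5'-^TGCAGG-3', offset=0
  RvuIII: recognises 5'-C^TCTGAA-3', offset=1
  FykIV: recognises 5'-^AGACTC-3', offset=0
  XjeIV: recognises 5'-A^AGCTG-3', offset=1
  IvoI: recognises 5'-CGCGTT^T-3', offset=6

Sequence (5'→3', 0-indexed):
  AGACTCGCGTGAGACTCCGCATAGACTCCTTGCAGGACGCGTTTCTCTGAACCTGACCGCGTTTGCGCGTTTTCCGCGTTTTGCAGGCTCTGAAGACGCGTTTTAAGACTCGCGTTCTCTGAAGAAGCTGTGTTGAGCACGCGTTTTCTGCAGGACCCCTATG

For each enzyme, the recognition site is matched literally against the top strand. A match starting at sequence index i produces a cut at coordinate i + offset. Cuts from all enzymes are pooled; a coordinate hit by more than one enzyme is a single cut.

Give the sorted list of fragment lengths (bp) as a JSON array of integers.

Per-enzyme occurrences:
  MvoIX (TGCAGG, off=0): starts [30, 81, 148] → cuts [30, 81, 148]
  RvuIII (CTCTGAA, off=1): starts [44, 87, 116] → cuts [45, 88, 117]
  FykIV (AGACTC, off=0): starts [0, 11, 22, 105] → cuts [0, 11, 22, 105]
  XjeIV (AAGCTG, off=1): starts [124] → cuts [125]
  IvoI (CGCGTTT, off=6): starts [37, 57, 65, 74, 96, 139] → cuts [43, 63, 71, 80, 102, 145]

Pooled cuts: [0, 11, 22, 30, 43, 45, 63, 71, 80, 81, 88, 102, 105, 117, 125, 145, 148]

Fragments:
  0→11: 11 bp
  11→22: 11 bp
  22→30: 8 bp
  30→43: 13 bp
  43→45: 2 bp
  45→63: 18 bp
  63→71: 8 bp
  71→80: 9 bp
  80→81: 1 bp
  81→88: 7 bp
  88→102: 14 bp
  102→105: 3 bp
  105→117: 12 bp
  117→125: 8 bp
  125→145: 20 bp
  145→148: 3 bp
  148→0 (wrap): 163-148+0 = 15 bp

[1,2,3,3,7,8,8,8,9,11,11,12,13,14,15,18,20]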